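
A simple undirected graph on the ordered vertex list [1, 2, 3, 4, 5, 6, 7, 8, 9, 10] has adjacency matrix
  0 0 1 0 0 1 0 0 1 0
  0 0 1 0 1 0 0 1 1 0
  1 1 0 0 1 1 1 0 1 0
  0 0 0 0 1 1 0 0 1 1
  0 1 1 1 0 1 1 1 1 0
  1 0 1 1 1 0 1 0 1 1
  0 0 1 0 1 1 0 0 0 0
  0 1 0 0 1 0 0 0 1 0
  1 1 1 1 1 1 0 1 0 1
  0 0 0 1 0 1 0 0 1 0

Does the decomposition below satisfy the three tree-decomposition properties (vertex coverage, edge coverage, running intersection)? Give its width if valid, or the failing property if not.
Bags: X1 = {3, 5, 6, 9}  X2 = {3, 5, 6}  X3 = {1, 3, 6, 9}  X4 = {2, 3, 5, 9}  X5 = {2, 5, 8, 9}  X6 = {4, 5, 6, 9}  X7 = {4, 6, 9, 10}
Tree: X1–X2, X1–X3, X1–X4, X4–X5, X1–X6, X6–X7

A tree decomposition must satisfy three properties: every vertex lies in some bag; for every edge, both endpoints lie together in some bag; and for every vertex, the bags containing it form a connected subtree. Here vertex 7 appears in no bag, so the decomposition is invalid.

No — vertex 7 appears in no bag.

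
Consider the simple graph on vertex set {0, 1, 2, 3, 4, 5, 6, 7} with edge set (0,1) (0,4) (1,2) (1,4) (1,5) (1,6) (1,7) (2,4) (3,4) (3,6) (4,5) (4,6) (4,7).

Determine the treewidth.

2

A width-2 tree decomposition is:
Bags: B1 = {1, 4, 6}  B2 = {1, 4, 5}  B3 = {0, 1, 4}  B4 = {1, 4, 7}  B5 = {1, 2, 4}  B6 = {3, 4, 6}
Tree: B1–B2, B2–B3, B3–B4, B4–B5, B1–B6
Each bag holds 3 vertices, so the decomposition has width 2, which upper-bounds the treewidth. For the lower bound, the 3 vertices {0, 1, 4} are pairwise adjacent, and any tree decomposition puts a clique entirely inside one bag — forcing width ≥ 2. Therefore the treewidth is 2.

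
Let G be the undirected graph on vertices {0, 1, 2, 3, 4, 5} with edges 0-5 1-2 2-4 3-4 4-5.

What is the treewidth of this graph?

1

A width-1 tree decomposition is:
Bags: B1 = {4, 5}  B2 = {3, 4}  B3 = {2, 4}  B4 = {0, 5}  B5 = {1, 2}
Tree: B1–B2, B2–B3, B1–B4, B3–B5
Every bag has size at most 2, so the width is 2 − 1 = 1 and tw(G) ≤ 1. G has an edge, so its treewidth is at least 1. The upper and lower bounds meet at 1, so that is the treewidth.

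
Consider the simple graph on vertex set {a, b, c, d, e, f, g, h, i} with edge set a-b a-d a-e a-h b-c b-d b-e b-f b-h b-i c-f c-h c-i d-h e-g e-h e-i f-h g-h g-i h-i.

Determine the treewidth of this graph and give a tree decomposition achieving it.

Treewidth 3.
Bags: B1 = {a, b, e, h}  B2 = {b, e, h, i}  B3 = {b, c, h, i}  B4 = {b, c, f, h}  B5 = {a, b, d, h}  B6 = {e, g, h, i}
Tree: B1–B2, B2–B3, B3–B4, B1–B5, B2–B6

The largest bag has 4 vertices, giving width 3; this decomposition certifies tw(G) ≤ 3. For the lower bound, the 4 vertices {e, g, h, i} are pairwise adjacent, and any tree decomposition puts a clique entirely inside one bag — forcing width ≥ 3. Combining the bounds, tw(G) = 3.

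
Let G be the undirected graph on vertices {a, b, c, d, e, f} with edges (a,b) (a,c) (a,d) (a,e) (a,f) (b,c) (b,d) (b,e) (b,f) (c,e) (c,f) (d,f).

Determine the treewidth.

A width-3 tree decomposition is:
Bags: B1 = {a, b, d, f}  B2 = {a, b, c, f}  B3 = {a, b, c, e}
Tree: B1–B2, B2–B3
The largest bag has 4 vertices, giving width 3; this decomposition certifies tw(G) ≤ 3. On the other hand G contains the 4-clique {a, b, d, f}. A clique must lie in a single bag of any decomposition, so no decomposition can have width below 3. The upper and lower bounds meet at 3, so that is the treewidth.

3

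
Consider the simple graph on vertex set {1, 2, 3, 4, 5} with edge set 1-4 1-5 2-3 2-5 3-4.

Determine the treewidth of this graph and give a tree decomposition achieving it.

Treewidth 2.
Bags: B1 = {1, 2, 5}  B2 = {1, 2, 4}  B3 = {2, 3, 4}
Tree: B1–B2, B2–B3

Every bag has size at most 3, so the width is 3 − 1 = 2 and tw(G) ≤ 2. Since 2–5–1–4–3–2 is a cycle in G, G is not acyclic. Forests are exactly the graphs of treewidth ≤ 1, so tw(G) ≥ 2. The upper and lower bounds meet at 2, so that is the treewidth.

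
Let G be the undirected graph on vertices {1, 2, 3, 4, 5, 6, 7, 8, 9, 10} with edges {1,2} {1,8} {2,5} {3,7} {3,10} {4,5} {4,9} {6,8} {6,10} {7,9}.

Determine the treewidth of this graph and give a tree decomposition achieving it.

The largest bag has 3 vertices, giving width 2; this decomposition certifies tw(G) ≤ 2. Since 9–7–3–10–6–8–1–2–5–4–9 is a cycle in G, G is not acyclic. Forests are exactly the graphs of treewidth ≤ 1, so tw(G) ≥ 2. Hence tw(G) = 2 exactly.

Treewidth 2.
Bags: B1 = {3, 7, 9}  B2 = {3, 9, 10}  B3 = {6, 9, 10}  B4 = {6, 8, 9}  B5 = {1, 8, 9}  B6 = {1, 2, 9}  B7 = {2, 5, 9}  B8 = {4, 5, 9}
Tree: B1–B2, B2–B3, B3–B4, B4–B5, B5–B6, B6–B7, B7–B8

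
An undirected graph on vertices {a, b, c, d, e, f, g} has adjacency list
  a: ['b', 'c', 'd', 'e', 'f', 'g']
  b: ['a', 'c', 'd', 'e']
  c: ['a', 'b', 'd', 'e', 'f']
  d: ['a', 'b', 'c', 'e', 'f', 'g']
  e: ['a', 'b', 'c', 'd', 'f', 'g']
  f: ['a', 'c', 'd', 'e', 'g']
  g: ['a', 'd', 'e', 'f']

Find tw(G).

A width-4 tree decomposition is:
Bags: B1 = {a, d, e, f, g}  B2 = {a, c, d, e, f}  B3 = {a, b, c, d, e}
Tree: B1–B2, B2–B3
Every bag has size at most 5, so the width is 5 − 1 = 4 and tw(G) ≤ 4. For the lower bound, the 5 vertices {a, d, e, f, g} are pairwise adjacent, and any tree decomposition puts a clique entirely inside one bag — forcing width ≥ 4. Therefore the treewidth is 4.

4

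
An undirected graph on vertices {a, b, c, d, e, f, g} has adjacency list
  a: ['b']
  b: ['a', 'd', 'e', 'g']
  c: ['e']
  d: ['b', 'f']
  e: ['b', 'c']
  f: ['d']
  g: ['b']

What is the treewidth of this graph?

A width-1 tree decomposition is:
Bags: B1 = {a, b}  B2 = {b, e}  B3 = {b, g}  B4 = {b, d}  B5 = {c, e}  B6 = {d, f}
Tree: B1–B2, B2–B3, B3–B4, B2–B5, B4–B6
The largest bag has 2 vertices, giving width 1; this decomposition certifies tw(G) ≤ 1. Since G has at least one edge (e.g. a–b), it is not an edgeless graph, so tw(G) ≥ 1. Hence tw(G) = 1 exactly.

1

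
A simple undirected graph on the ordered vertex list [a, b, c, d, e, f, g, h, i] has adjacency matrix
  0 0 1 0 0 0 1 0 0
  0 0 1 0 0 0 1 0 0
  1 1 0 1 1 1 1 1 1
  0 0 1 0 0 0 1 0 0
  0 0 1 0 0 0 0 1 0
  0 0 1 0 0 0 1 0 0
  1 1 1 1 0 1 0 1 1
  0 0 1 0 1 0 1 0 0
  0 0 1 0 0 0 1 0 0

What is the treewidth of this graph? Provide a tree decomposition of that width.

Every bag has size at most 3, so the width is 3 − 1 = 2 and tw(G) ≤ 2. Conversely, {c, d, g} is a clique of size 3, and the vertices of any clique must share a bag in every tree decomposition; so some bag has ≥ 3 vertices and tw(G) ≥ 2. Therefore the treewidth is 2.

Treewidth 2.
Bags: B1 = {c, g, i}  B2 = {c, f, g}  B3 = {c, d, g}  B4 = {b, c, g}  B5 = {a, c, g}  B6 = {c, g, h}  B7 = {c, e, h}
Tree: B1–B2, B2–B3, B1–B4, B4–B5, B4–B6, B6–B7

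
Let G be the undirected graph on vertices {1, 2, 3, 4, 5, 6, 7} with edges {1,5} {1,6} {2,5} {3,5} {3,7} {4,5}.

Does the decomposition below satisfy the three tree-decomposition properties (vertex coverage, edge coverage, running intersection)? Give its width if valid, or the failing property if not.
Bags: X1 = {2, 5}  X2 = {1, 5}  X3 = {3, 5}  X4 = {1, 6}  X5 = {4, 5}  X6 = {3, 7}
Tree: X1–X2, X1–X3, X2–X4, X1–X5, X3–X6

Every vertex of G appears in some bag (union = {1, 2, 3, 4, 5, 6, 7}); every edge is covered by a bag; and for each vertex v the set of bags containing v is connected in the bag tree. The decomposition is therefore valid. The largest bag has 2 vertices, so the width is 1.

Yes; width 1.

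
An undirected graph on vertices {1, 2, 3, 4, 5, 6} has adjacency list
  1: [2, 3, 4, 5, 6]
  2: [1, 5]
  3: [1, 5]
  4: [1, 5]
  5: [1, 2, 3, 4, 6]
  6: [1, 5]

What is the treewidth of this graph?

2

A width-2 tree decomposition is:
Bags: B1 = {1, 3, 5}  B2 = {1, 2, 5}  B3 = {1, 4, 5}  B4 = {1, 5, 6}
Tree: B1–B2, B1–B3, B2–B4
The largest bag has 3 vertices, giving width 2; this decomposition certifies tw(G) ≤ 2. Conversely, {1, 2, 5} is a clique of size 3, and the vertices of any clique must share a bag in every tree decomposition; so some bag has ≥ 3 vertices and tw(G) ≥ 2. Therefore the treewidth is 2.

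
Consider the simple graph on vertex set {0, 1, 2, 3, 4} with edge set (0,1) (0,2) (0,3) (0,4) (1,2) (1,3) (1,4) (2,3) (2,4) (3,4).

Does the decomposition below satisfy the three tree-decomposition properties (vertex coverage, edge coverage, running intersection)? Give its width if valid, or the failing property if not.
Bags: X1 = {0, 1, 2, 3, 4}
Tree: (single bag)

Vertex coverage: the bags together contain {0, 1, 2, 3, 4}, the full vertex set. Edge coverage: each edge of G has both endpoints in at least one bag. Running intersection: for every vertex, the bags containing it form a connected subtree. All three properties hold, so this is a valid tree decomposition of width max|bag| − 1 = 4, and hence tw(G) ≤ 4.

Yes; width 4.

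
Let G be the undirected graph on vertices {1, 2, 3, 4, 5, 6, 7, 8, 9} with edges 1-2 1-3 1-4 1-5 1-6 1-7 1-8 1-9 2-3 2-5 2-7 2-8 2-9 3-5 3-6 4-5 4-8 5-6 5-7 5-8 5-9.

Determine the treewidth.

A width-3 tree decomposition is:
Bags: B1 = {1, 2, 5, 8}  B2 = {1, 2, 5, 7}  B3 = {1, 4, 5, 8}  B4 = {1, 2, 3, 5}  B5 = {1, 2, 5, 9}  B6 = {1, 3, 5, 6}
Tree: B1–B2, B1–B3, B1–B4, B4–B5, B4–B6
Each bag holds 4 vertices, so the decomposition has width 3, which upper-bounds the treewidth. On the other hand G contains the 4-clique {1, 2, 5, 8}. A clique must lie in a single bag of any decomposition, so no decomposition can have width below 3. Combining the bounds, tw(G) = 3.

3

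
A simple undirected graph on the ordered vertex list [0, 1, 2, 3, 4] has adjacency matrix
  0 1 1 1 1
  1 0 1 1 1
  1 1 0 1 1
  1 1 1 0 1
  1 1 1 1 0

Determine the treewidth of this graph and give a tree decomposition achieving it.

Treewidth 4.
One optimal decomposition is:
Bags: B1 = {0, 1, 2, 3, 4}
Tree: (single bag)

With just one bag of size 5, the width is 5 − 1 = 4, so tw(G) ≤ 4. On the other hand G contains the 5-clique {0, 1, 2, 3, 4}. A clique must lie in a single bag of any decomposition, so no decomposition can have width below 4. Hence tw(G) = 4 exactly.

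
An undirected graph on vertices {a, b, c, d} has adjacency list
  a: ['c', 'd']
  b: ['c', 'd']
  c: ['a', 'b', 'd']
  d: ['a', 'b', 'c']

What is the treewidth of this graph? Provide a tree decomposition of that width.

Every bag has size at most 3, so the width is 3 − 1 = 2 and tw(G) ≤ 2. Conversely, {a, c, d} is a clique of size 3, and the vertices of any clique must share a bag in every tree decomposition; so some bag has ≥ 3 vertices and tw(G) ≥ 2. Combining the bounds, tw(G) = 2.

Treewidth 2.
One optimal decomposition is:
Bags: B1 = {b, c, d}  B2 = {a, c, d}
Tree: B1–B2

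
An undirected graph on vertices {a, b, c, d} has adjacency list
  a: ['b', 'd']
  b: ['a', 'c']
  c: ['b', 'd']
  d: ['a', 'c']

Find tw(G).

A width-2 tree decomposition is:
Bags: B1 = {a, b, c}  B2 = {a, c, d}
Tree: B1–B2
Every bag has size at most 3, so the width is 3 − 1 = 2 and tw(G) ≤ 2. The edges c–b–a–d–c form a cycle, so G is not a tree and its treewidth is at least 2. Hence tw(G) = 2 exactly.

2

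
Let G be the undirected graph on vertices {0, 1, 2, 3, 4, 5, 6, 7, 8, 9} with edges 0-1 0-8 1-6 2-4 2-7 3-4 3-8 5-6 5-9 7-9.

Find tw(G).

2

A width-2 tree decomposition is:
Bags: B1 = {0, 1, 6}  B2 = {0, 6, 8}  B3 = {3, 6, 8}  B4 = {3, 4, 6}  B5 = {2, 4, 6}  B6 = {2, 6, 7}  B7 = {6, 7, 9}  B8 = {5, 6, 9}
Tree: B1–B2, B2–B3, B3–B4, B4–B5, B5–B6, B6–B7, B7–B8
Each bag holds 3 vertices, so the decomposition has width 2, which upper-bounds the treewidth. Since 6–1–0–8–3–4–2–7–9–5–6 is a cycle in G, G is not acyclic. Forests are exactly the graphs of treewidth ≤ 1, so tw(G) ≥ 2. The upper and lower bounds meet at 2, so that is the treewidth.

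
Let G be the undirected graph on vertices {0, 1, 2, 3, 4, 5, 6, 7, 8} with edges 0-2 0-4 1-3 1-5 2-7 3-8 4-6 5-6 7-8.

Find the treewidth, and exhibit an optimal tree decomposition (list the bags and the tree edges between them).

Every bag has size at most 3, so the width is 3 − 1 = 2 and tw(G) ≤ 2. For the lower bound, G contains the cycle 7–2–0–4–6–5–1–3–8–7, so G is not a forest; only forests have treewidth ≤ 1, hence tw(G) ≥ 2. Hence tw(G) = 2 exactly.

Treewidth 2.
One such decomposition:
Bags: B1 = {0, 2, 7}  B2 = {0, 4, 7}  B3 = {4, 6, 7}  B4 = {5, 6, 7}  B5 = {1, 5, 7}  B6 = {1, 3, 7}  B7 = {3, 7, 8}
Tree: B1–B2, B2–B3, B3–B4, B4–B5, B5–B6, B6–B7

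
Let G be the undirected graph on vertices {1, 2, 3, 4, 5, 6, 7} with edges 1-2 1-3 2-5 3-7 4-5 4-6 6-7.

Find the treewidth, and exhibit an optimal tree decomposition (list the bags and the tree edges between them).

The largest bag has 3 vertices, giving width 2; this decomposition certifies tw(G) ≤ 2. For the lower bound, G contains the cycle 2–1–3–7–6–4–5–2, so G is not a forest; only forests have treewidth ≤ 1, hence tw(G) ≥ 2. The upper and lower bounds meet at 2, so that is the treewidth.

Treewidth 2.
One such decomposition:
Bags: B1 = {1, 2, 3}  B2 = {2, 3, 7}  B3 = {2, 6, 7}  B4 = {2, 4, 6}  B5 = {2, 4, 5}
Tree: B1–B2, B2–B3, B3–B4, B4–B5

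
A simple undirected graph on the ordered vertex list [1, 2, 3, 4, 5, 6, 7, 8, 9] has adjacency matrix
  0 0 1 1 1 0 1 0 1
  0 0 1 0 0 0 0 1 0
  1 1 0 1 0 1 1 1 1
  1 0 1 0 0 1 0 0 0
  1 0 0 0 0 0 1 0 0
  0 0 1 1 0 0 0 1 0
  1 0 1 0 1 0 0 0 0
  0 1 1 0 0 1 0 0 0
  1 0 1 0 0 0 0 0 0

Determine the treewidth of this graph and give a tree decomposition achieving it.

Each bag holds 3 vertices, so the decomposition has width 2, which upper-bounds the treewidth. For the lower bound, the 3 vertices {2, 3, 8} are pairwise adjacent, and any tree decomposition puts a clique entirely inside one bag — forcing width ≥ 2. Hence tw(G) = 2 exactly.

Treewidth 2.
One such decomposition:
Bags: B1 = {1, 3, 7}  B2 = {1, 3, 4}  B3 = {1, 5, 7}  B4 = {1, 3, 9}  B5 = {3, 4, 6}  B6 = {3, 6, 8}  B7 = {2, 3, 8}
Tree: B1–B2, B1–B3, B2–B4, B2–B5, B5–B6, B6–B7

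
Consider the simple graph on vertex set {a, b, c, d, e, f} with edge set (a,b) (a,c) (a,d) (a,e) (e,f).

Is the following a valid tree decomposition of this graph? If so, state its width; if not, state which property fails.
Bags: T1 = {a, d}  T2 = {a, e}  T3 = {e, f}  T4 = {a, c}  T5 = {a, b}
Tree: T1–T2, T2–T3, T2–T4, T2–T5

Vertex coverage: the bags together contain {a, b, c, d, e, f}, the full vertex set. Edge coverage: each edge of G has both endpoints in at least one bag. Running intersection: for every vertex, the bags containing it form a connected subtree. All three properties hold, so this is a valid tree decomposition of width max|bag| − 1 = 1, and hence tw(G) ≤ 1.

Yes; width 1.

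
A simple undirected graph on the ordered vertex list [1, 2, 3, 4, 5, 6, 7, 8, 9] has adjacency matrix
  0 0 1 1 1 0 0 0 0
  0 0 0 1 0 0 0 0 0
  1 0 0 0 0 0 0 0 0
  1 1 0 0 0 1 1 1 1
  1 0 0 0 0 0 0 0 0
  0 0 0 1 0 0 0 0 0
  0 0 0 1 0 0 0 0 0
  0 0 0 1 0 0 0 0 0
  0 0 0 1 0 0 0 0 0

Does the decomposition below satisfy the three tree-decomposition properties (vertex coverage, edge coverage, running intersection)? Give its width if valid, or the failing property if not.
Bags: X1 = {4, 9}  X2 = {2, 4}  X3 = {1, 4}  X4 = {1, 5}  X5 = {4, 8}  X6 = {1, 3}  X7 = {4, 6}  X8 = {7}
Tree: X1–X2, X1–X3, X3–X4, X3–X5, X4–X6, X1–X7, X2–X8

A tree decomposition must satisfy three properties: every vertex lies in some bag; for every edge, both endpoints lie together in some bag; and for every vertex, the bags containing it form a connected subtree. Here edge (4,7) lies in no bag, so the decomposition is invalid.

No — edge (4,7) lies in no bag.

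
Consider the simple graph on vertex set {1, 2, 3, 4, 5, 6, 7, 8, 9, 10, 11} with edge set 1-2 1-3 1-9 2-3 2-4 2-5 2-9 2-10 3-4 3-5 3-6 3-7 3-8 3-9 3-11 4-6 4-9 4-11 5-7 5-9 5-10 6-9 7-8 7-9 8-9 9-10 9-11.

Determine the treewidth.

A width-3 tree decomposition is:
Bags: B1 = {3, 4, 6, 9}  B2 = {2, 3, 4, 9}  B3 = {2, 3, 5, 9}  B4 = {2, 5, 9, 10}  B5 = {3, 4, 9, 11}  B6 = {3, 5, 7, 9}  B7 = {1, 2, 3, 9}  B8 = {3, 7, 8, 9}
Tree: B1–B2, B2–B3, B3–B4, B1–B5, B3–B6, B2–B7, B6–B8
Every bag has size at most 4, so the width is 4 − 1 = 3 and tw(G) ≤ 3. Conversely, {2, 5, 9, 10} is a clique of size 4, and the vertices of any clique must share a bag in every tree decomposition; so some bag has ≥ 4 vertices and tw(G) ≥ 3. Combining the bounds, tw(G) = 3.

3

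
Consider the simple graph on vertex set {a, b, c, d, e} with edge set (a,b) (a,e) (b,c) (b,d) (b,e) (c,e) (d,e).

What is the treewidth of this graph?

A width-2 tree decomposition is:
Bags: B1 = {a, b, e}  B2 = {b, c, e}  B3 = {b, d, e}
Tree: B1–B2, B2–B3
Every bag has size at most 3, so the width is 3 − 1 = 2 and tw(G) ≤ 2. Conversely, {b, d, e} is a clique of size 3, and the vertices of any clique must share a bag in every tree decomposition; so some bag has ≥ 3 vertices and tw(G) ≥ 2. Hence tw(G) = 2 exactly.

2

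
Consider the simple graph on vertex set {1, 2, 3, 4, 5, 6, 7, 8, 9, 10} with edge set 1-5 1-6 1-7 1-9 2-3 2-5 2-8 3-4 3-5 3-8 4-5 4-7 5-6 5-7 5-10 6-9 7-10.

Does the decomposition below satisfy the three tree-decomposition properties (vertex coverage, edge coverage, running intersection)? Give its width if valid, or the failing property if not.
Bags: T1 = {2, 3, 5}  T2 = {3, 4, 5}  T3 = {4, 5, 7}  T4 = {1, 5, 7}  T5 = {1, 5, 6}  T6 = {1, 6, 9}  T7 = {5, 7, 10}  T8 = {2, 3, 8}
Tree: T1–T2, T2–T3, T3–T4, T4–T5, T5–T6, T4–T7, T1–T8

Yes; width 2.

Checking the three conditions: (i) the bags cover all of {1, 2, 3, 4, 5, 6, 7, 8, 9, 10}; (ii) for each edge, some bag contains both endpoints; (iii) the bags containing any fixed vertex form a subtree. All hold, so the decomposition is valid with width 3 − 1 = 2.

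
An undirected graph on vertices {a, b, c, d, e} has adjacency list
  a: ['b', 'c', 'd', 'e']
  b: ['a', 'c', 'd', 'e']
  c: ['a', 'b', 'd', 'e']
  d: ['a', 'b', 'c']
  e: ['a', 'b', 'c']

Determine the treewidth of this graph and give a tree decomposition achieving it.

Treewidth 3.
One optimal decomposition is:
Bags: B1 = {a, b, c, e}  B2 = {a, b, c, d}
Tree: B1–B2

Every bag has size at most 4, so the width is 4 − 1 = 3 and tw(G) ≤ 3. For the lower bound, the 4 vertices {a, b, c, d} are pairwise adjacent, and any tree decomposition puts a clique entirely inside one bag — forcing width ≥ 3. Hence tw(G) = 3 exactly.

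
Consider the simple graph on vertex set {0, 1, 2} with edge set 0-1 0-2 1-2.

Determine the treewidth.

A width-2 tree decomposition is:
Bags: B1 = {0, 1, 2}
Tree: (single bag)
With just one bag of size 3, the width is 3 − 1 = 2, so tw(G) ≤ 2. On the other hand G contains the 3-clique {0, 1, 2}. A clique must lie in a single bag of any decomposition, so no decomposition can have width below 2. Therefore the treewidth is 2.

2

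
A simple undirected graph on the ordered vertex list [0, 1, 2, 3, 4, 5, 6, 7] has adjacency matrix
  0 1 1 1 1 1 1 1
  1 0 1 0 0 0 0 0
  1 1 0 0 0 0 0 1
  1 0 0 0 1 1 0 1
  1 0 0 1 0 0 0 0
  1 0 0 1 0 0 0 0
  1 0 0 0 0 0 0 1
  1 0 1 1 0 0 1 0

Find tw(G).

A width-2 tree decomposition is:
Bags: B1 = {0, 3, 7}  B2 = {0, 3, 4}  B3 = {0, 3, 5}  B4 = {0, 2, 7}  B5 = {0, 1, 2}  B6 = {0, 6, 7}
Tree: B1–B2, B1–B3, B1–B4, B4–B5, B4–B6
Every bag has size at most 3, so the width is 3 − 1 = 2 and tw(G) ≤ 2. For the lower bound, the 3 vertices {0, 1, 2} are pairwise adjacent, and any tree decomposition puts a clique entirely inside one bag — forcing width ≥ 2. The upper and lower bounds meet at 2, so that is the treewidth.

2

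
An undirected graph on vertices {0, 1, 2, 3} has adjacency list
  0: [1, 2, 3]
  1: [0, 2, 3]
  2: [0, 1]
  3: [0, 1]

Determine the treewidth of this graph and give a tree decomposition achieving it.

Treewidth 2.
Bags: B1 = {0, 1, 2}  B2 = {0, 1, 3}
Tree: B1–B2

Every bag has size at most 3, so the width is 3 − 1 = 2 and tw(G) ≤ 2. Conversely, {0, 1, 2} is a clique of size 3, and the vertices of any clique must share a bag in every tree decomposition; so some bag has ≥ 3 vertices and tw(G) ≥ 2. The upper and lower bounds meet at 2, so that is the treewidth.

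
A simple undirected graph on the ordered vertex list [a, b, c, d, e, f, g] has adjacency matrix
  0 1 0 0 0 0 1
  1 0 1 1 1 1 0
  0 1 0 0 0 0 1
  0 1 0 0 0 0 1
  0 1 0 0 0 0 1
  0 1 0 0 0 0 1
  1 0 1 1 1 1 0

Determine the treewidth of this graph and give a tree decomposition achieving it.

The largest bag has 3 vertices, giving width 2; this decomposition certifies tw(G) ≤ 2. The edges b–d–g–f–b form a cycle, so G is not a tree and its treewidth is at least 2. Combining the bounds, tw(G) = 2.

Treewidth 2.
Bags: B1 = {b, d, g}  B2 = {b, f, g}  B3 = {b, e, g}  B4 = {b, c, g}  B5 = {a, b, g}
Tree: B1–B2, B2–B3, B3–B4, B4–B5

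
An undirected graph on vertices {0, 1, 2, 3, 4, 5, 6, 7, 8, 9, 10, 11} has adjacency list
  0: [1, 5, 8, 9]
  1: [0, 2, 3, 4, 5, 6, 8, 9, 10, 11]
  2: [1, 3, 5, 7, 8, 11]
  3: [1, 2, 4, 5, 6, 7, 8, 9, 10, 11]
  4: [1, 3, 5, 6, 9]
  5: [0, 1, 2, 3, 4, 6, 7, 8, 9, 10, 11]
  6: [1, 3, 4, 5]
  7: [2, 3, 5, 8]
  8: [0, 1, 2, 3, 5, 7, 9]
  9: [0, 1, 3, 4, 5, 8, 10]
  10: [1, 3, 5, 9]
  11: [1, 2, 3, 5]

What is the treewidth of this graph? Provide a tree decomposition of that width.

Each bag holds 5 vertices, so the decomposition has width 4, which upper-bounds the treewidth. Conversely, {0, 1, 5, 8, 9} is a clique of size 5, and the vertices of any clique must share a bag in every tree decomposition; so some bag has ≥ 5 vertices and tw(G) ≥ 4. The upper and lower bounds meet at 4, so that is the treewidth.

Treewidth 4.
One optimal decomposition is:
Bags: B1 = {0, 1, 5, 8, 9}  B2 = {1, 3, 5, 8, 9}  B3 = {1, 2, 3, 5, 8}  B4 = {1, 2, 3, 5, 11}  B5 = {1, 3, 4, 5, 9}  B6 = {2, 3, 5, 7, 8}  B7 = {1, 3, 5, 9, 10}  B8 = {1, 3, 4, 5, 6}
Tree: B1–B2, B2–B3, B3–B4, B2–B5, B3–B6, B2–B7, B5–B8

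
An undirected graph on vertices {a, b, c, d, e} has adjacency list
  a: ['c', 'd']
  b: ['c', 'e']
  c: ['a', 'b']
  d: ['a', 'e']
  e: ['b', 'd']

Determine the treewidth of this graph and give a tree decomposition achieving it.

Each bag holds 3 vertices, so the decomposition has width 2, which upper-bounds the treewidth. For the lower bound, G contains the cycle a–d–e–b–c–a, so G is not a forest; only forests have treewidth ≤ 1, hence tw(G) ≥ 2. Hence tw(G) = 2 exactly.

Treewidth 2.
One optimal decomposition is:
Bags: B1 = {a, d, e}  B2 = {a, b, e}  B3 = {a, b, c}
Tree: B1–B2, B2–B3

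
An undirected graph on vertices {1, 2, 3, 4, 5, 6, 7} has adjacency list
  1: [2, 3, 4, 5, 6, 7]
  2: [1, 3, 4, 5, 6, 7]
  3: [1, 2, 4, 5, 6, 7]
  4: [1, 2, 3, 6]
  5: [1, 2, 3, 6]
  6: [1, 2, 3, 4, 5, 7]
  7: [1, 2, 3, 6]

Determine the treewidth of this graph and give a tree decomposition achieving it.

The largest bag has 5 vertices, giving width 4; this decomposition certifies tw(G) ≤ 4. For the lower bound, the 5 vertices {1, 2, 3, 4, 6} are pairwise adjacent, and any tree decomposition puts a clique entirely inside one bag — forcing width ≥ 4. Combining the bounds, tw(G) = 4.

Treewidth 4.
Bags: B1 = {1, 2, 3, 5, 6}  B2 = {1, 2, 3, 6, 7}  B3 = {1, 2, 3, 4, 6}
Tree: B1–B2, B2–B3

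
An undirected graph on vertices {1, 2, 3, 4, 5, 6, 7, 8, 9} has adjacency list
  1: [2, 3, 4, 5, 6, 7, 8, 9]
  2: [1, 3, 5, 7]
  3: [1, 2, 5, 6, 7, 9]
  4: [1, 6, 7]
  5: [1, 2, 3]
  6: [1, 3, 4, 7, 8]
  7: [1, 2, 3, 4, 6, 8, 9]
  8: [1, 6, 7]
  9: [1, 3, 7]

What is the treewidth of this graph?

A width-3 tree decomposition is:
Bags: B1 = {1, 3, 7, 9}  B2 = {1, 3, 6, 7}  B3 = {1, 2, 3, 7}  B4 = {1, 6, 7, 8}  B5 = {1, 2, 3, 5}  B6 = {1, 4, 6, 7}
Tree: B1–B2, B1–B3, B2–B4, B3–B5, B2–B6
Every bag has size at most 4, so the width is 4 − 1 = 3 and tw(G) ≤ 3. Conversely, {1, 2, 3, 5} is a clique of size 4, and the vertices of any clique must share a bag in every tree decomposition; so some bag has ≥ 4 vertices and tw(G) ≥ 3. Therefore the treewidth is 3.

3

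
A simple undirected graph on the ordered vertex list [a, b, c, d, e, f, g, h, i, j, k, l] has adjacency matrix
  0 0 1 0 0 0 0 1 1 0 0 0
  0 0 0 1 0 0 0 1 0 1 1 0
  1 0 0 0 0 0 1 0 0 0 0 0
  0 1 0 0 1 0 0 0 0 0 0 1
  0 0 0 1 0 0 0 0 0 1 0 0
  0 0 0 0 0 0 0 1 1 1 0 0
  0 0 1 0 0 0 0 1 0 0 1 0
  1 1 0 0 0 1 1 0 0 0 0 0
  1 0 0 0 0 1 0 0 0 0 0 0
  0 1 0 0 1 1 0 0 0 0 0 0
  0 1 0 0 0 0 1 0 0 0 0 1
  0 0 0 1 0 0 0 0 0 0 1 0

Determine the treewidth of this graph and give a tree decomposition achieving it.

Treewidth 3.
One such decomposition:
Bags: B1 = {a, c, f, i}  B2 = {a, c, f, h}  B3 = {c, f, g, h}  B4 = {f, g, h, j}  B5 = {b, g, h, j}  B6 = {b, g, j, k}  B7 = {b, e, j, k}  B8 = {b, d, e, k}  B9 = {d, e, k, l}
Tree: B1–B2, B2–B3, B3–B4, B4–B5, B5–B6, B6–B7, B7–B8, B8–B9

Each bag holds 4 vertices, so the decomposition has width 3, which upper-bounds the treewidth. For the lower bound: the 4 vertex sets {a,c,i}, {f}, {h}, {b,g,j,k} are disjoint, each induces a connected subgraph, and every pair is joined by at least one edge of G. Contracting each set to a single vertex therefore yields K_{4} as a minor, and since treewidth is minor-monotone, tw(G) ≥ tw(K_{4}) = 3. The upper and lower bounds meet at 3, so that is the treewidth.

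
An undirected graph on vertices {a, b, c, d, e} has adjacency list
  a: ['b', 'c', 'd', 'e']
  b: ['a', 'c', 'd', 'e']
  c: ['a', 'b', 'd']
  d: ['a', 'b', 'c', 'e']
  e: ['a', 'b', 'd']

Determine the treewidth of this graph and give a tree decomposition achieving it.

Treewidth 3.
One such decomposition:
Bags: B1 = {a, b, d, e}  B2 = {a, b, c, d}
Tree: B1–B2

The largest bag has 4 vertices, giving width 3; this decomposition certifies tw(G) ≤ 3. For the lower bound, the 4 vertices {a, b, d, e} are pairwise adjacent, and any tree decomposition puts a clique entirely inside one bag — forcing width ≥ 3. Combining the bounds, tw(G) = 3.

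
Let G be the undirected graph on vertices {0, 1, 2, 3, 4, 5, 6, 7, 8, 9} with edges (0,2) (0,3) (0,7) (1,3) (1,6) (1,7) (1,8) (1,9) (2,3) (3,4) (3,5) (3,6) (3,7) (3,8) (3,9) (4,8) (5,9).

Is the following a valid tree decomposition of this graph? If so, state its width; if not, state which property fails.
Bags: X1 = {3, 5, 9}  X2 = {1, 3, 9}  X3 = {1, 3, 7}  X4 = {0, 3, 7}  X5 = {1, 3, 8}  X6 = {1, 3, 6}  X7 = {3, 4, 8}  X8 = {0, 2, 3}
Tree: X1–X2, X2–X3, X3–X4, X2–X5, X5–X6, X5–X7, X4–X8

Checking the three conditions: (i) the bags cover all of {0, 1, 2, 3, 4, 5, 6, 7, 8, 9}; (ii) for each edge, some bag contains both endpoints; (iii) the bags containing any fixed vertex form a subtree. All hold, so the decomposition is valid with width 3 − 1 = 2.

Yes; width 2.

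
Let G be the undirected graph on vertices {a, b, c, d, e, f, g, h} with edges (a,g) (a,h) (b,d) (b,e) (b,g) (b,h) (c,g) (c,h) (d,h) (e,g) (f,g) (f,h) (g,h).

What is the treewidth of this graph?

2

A width-2 tree decomposition is:
Bags: B1 = {c, g, h}  B2 = {b, g, h}  B3 = {a, g, h}  B4 = {f, g, h}  B5 = {b, e, g}  B6 = {b, d, h}
Tree: B1–B2, B1–B3, B2–B4, B2–B5, B2–B6
Each bag holds 3 vertices, so the decomposition has width 2, which upper-bounds the treewidth. For the lower bound, the 3 vertices {b, d, h} are pairwise adjacent, and any tree decomposition puts a clique entirely inside one bag — forcing width ≥ 2. Hence tw(G) = 2 exactly.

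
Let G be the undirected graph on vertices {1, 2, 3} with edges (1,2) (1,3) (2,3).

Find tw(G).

2

A width-2 tree decomposition is:
Bags: B1 = {1, 2, 3}
Tree: (single bag)
A single bag containing all 3 vertices is trivially a valid decomposition of width 2. Conversely, {1, 2, 3} is a clique of size 3, and the vertices of any clique must share a bag in every tree decomposition; so some bag has ≥ 3 vertices and tw(G) ≥ 2. Combining the bounds, tw(G) = 2.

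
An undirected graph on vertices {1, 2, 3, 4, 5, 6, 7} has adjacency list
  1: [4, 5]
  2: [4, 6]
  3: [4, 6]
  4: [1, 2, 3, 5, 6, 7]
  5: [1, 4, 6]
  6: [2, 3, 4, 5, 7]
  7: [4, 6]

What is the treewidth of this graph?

2

A width-2 tree decomposition is:
Bags: B1 = {4, 5, 6}  B2 = {3, 4, 6}  B3 = {1, 4, 5}  B4 = {4, 6, 7}  B5 = {2, 4, 6}
Tree: B1–B2, B1–B3, B1–B4, B4–B5
Each bag holds 3 vertices, so the decomposition has width 2, which upper-bounds the treewidth. On the other hand G contains the 3-clique {1, 4, 5}. A clique must lie in a single bag of any decomposition, so no decomposition can have width below 2. Hence tw(G) = 2 exactly.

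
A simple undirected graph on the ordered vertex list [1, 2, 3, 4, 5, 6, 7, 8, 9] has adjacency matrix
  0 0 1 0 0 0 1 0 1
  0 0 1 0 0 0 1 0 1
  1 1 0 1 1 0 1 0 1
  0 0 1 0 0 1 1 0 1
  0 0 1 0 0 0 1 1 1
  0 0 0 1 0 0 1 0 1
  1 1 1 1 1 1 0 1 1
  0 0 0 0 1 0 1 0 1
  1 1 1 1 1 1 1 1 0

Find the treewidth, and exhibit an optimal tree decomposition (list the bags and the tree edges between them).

Each bag holds 4 vertices, so the decomposition has width 3, which upper-bounds the treewidth. For the lower bound, the 4 vertices {5, 7, 8, 9} are pairwise adjacent, and any tree decomposition puts a clique entirely inside one bag — forcing width ≥ 3. Therefore the treewidth is 3.

Treewidth 3.
One optimal decomposition is:
Bags: B1 = {3, 4, 7, 9}  B2 = {2, 3, 7, 9}  B3 = {3, 5, 7, 9}  B4 = {4, 6, 7, 9}  B5 = {1, 3, 7, 9}  B6 = {5, 7, 8, 9}
Tree: B1–B2, B1–B3, B1–B4, B1–B5, B3–B6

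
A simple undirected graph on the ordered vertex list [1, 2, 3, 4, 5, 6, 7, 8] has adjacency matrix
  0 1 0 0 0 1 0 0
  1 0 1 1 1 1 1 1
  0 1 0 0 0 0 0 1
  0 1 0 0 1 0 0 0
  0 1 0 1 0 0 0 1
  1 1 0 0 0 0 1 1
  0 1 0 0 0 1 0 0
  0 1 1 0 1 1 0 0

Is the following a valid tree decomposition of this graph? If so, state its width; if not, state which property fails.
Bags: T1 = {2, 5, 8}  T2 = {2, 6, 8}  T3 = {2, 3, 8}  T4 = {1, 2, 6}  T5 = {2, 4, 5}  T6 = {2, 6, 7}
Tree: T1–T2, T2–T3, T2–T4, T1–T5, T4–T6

Vertex coverage: the bags together contain {1, 2, 3, 4, 5, 6, 7, 8}, the full vertex set. Edge coverage: each edge of G has both endpoints in at least one bag. Running intersection: for every vertex, the bags containing it form a connected subtree. All three properties hold, so this is a valid tree decomposition of width max|bag| − 1 = 2, and hence tw(G) ≤ 2.

Yes; width 2.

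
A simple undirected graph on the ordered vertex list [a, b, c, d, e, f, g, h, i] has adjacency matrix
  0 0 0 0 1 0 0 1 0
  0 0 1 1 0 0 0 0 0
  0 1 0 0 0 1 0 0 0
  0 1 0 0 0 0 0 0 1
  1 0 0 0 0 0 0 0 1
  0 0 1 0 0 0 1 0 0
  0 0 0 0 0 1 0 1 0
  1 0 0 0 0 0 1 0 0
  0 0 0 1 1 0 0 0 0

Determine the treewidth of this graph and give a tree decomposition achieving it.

The largest bag has 3 vertices, giving width 2; this decomposition certifies tw(G) ≤ 2. The edges g–f–c–b–d–i–e–a–h–g form a cycle, so G is not a tree and its treewidth is at least 2. Combining the bounds, tw(G) = 2.

Treewidth 2.
One such decomposition:
Bags: B1 = {c, f, g}  B2 = {b, c, g}  B3 = {b, d, g}  B4 = {d, g, i}  B5 = {e, g, i}  B6 = {a, e, g}  B7 = {a, g, h}
Tree: B1–B2, B2–B3, B3–B4, B4–B5, B5–B6, B6–B7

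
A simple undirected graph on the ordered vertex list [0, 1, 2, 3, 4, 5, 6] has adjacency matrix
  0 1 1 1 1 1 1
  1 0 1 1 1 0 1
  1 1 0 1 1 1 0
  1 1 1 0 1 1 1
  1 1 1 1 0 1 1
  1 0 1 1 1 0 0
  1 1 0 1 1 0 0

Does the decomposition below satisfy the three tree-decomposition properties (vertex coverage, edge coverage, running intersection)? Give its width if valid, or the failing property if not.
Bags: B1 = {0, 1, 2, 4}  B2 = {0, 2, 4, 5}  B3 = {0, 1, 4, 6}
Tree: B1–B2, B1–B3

No — vertex 3 appears in no bag.

A tree decomposition must satisfy three properties: every vertex lies in some bag; for every edge, both endpoints lie together in some bag; and for every vertex, the bags containing it form a connected subtree. Here vertex 3 appears in no bag, so the decomposition is invalid.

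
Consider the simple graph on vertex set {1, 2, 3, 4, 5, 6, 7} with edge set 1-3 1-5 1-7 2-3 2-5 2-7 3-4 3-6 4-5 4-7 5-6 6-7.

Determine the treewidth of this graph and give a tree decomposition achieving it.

Treewidth 3.
One such decomposition:
Bags: B1 = {3, 4, 5, 7}  B2 = {2, 3, 5, 7}  B3 = {3, 5, 6, 7}  B4 = {1, 3, 5, 7}
Tree: B1–B2, B2–B3, B3–B4

The largest bag has 4 vertices, giving width 3; this decomposition certifies tw(G) ≤ 3. For the lower bound: the 4 vertex sets {4,5}, {2,7}, {3}, {6} are disjoint, each induces a connected subgraph, and every pair is joined by at least one edge of G. Contracting each set to a single vertex therefore yields K_{4} as a minor, and since treewidth is minor-monotone, tw(G) ≥ tw(K_{4}) = 3. Hence tw(G) = 3 exactly.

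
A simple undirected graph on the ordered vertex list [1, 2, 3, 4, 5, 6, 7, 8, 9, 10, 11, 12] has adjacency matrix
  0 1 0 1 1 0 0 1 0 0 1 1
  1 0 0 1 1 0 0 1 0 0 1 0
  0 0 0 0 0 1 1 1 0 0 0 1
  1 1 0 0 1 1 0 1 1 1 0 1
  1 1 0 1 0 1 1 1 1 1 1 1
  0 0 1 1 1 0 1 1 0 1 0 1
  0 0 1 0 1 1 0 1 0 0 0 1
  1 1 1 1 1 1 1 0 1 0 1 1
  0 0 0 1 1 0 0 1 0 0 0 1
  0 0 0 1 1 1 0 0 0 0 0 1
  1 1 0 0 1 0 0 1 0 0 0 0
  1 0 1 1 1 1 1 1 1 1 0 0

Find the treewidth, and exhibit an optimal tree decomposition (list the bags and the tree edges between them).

Each bag holds 5 vertices, so the decomposition has width 4, which upper-bounds the treewidth. Conversely, {3, 6, 7, 8, 12} is a clique of size 5, and the vertices of any clique must share a bag in every tree decomposition; so some bag has ≥ 5 vertices and tw(G) ≥ 4. Combining the bounds, tw(G) = 4.

Treewidth 4.
One such decomposition:
Bags: B1 = {4, 5, 6, 8, 12}  B2 = {1, 4, 5, 8, 12}  B3 = {4, 5, 8, 9, 12}  B4 = {5, 6, 7, 8, 12}  B5 = {4, 5, 6, 10, 12}  B6 = {1, 2, 4, 5, 8}  B7 = {3, 6, 7, 8, 12}  B8 = {1, 2, 5, 8, 11}
Tree: B1–B2, B2–B3, B1–B4, B1–B5, B2–B6, B4–B7, B6–B8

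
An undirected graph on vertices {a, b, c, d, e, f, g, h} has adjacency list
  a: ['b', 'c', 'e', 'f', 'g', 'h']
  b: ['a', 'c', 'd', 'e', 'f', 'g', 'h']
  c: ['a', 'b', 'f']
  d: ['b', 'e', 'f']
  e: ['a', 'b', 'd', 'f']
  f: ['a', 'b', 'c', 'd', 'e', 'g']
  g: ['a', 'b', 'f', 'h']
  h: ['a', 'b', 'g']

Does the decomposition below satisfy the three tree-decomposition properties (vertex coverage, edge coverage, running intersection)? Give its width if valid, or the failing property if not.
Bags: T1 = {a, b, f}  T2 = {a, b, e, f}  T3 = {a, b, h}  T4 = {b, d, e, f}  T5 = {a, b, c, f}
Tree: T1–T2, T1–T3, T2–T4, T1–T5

A tree decomposition must satisfy three properties: every vertex lies in some bag; for every edge, both endpoints lie together in some bag; and for every vertex, the bags containing it form a connected subtree. Here vertex g appears in no bag, so the decomposition is invalid.

No — vertex g appears in no bag.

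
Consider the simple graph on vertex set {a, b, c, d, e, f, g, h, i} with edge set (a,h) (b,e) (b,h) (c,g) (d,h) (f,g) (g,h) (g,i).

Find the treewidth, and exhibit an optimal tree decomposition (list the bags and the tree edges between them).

Each bag holds 2 vertices, so the decomposition has width 1, which upper-bounds the treewidth. Since G has at least one edge (e.g. i–g), it is not an edgeless graph, so tw(G) ≥ 1. The upper and lower bounds meet at 1, so that is the treewidth.

Treewidth 1.
One such decomposition:
Bags: B1 = {g, i}  B2 = {g, h}  B3 = {b, h}  B4 = {f, g}  B5 = {d, h}  B6 = {a, h}  B7 = {b, e}  B8 = {c, g}
Tree: B1–B2, B2–B3, B2–B4, B2–B5, B3–B6, B3–B7, B2–B8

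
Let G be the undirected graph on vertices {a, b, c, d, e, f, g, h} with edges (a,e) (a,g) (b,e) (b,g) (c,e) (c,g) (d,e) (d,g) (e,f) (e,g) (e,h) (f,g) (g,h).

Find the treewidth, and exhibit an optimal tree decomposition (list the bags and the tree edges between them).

Treewidth 2.
One such decomposition:
Bags: B1 = {e, f, g}  B2 = {e, g, h}  B3 = {a, e, g}  B4 = {d, e, g}  B5 = {b, e, g}  B6 = {c, e, g}
Tree: B1–B2, B1–B3, B2–B4, B2–B5, B4–B6

The largest bag has 3 vertices, giving width 2; this decomposition certifies tw(G) ≤ 2. Conversely, {d, e, g} is a clique of size 3, and the vertices of any clique must share a bag in every tree decomposition; so some bag has ≥ 3 vertices and tw(G) ≥ 2. The upper and lower bounds meet at 2, so that is the treewidth.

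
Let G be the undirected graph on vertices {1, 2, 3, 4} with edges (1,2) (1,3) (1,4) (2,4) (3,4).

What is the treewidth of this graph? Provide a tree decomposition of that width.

Treewidth 2.
Bags: B1 = {1, 3, 4}  B2 = {1, 2, 4}
Tree: B1–B2

The largest bag has 3 vertices, giving width 2; this decomposition certifies tw(G) ≤ 2. Conversely, {1, 2, 4} is a clique of size 3, and the vertices of any clique must share a bag in every tree decomposition; so some bag has ≥ 3 vertices and tw(G) ≥ 2. Hence tw(G) = 2 exactly.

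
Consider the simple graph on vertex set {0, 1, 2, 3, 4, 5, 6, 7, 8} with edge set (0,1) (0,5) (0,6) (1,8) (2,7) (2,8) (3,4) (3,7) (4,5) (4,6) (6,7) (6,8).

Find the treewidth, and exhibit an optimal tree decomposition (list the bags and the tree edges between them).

The largest bag has 4 vertices, giving width 3; this decomposition certifies tw(G) ≤ 3. For the lower bound: the 4 vertex sets {3,4,5}, {7}, {6}, {0,1,2,8} are disjoint, each induces a connected subgraph, and every pair is joined by at least one edge of G. Contracting each set to a single vertex therefore yields K_{4} as a minor, and since treewidth is minor-monotone, tw(G) ≥ tw(K_{4}) = 3. Combining the bounds, tw(G) = 3.

Treewidth 3.
Bags: B1 = {3, 4, 5, 7}  B2 = {4, 5, 6, 7}  B3 = {0, 5, 6, 7}  B4 = {0, 2, 6, 7}  B5 = {0, 2, 6, 8}  B6 = {0, 1, 2, 8}
Tree: B1–B2, B2–B3, B3–B4, B4–B5, B5–B6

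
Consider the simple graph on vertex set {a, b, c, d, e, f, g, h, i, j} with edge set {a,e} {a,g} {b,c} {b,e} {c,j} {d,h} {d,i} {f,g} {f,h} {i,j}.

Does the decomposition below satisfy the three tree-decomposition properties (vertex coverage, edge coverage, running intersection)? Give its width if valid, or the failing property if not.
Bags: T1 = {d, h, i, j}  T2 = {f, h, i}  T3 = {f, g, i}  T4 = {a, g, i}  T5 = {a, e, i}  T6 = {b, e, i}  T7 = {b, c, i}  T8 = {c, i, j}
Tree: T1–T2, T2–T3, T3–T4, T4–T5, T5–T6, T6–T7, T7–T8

No — bags containing vertex j are not connected in the tree.

A tree decomposition must satisfy three properties: every vertex lies in some bag; for every edge, both endpoints lie together in some bag; and for every vertex, the bags containing it form a connected subtree. Here bags containing vertex j are not connected in the tree, so the decomposition is invalid.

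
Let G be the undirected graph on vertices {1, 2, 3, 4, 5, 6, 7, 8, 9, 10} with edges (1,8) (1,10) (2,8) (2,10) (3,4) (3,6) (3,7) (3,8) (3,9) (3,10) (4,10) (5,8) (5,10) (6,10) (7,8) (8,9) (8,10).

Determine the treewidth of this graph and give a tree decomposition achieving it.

Treewidth 2.
One optimal decomposition is:
Bags: B1 = {3, 8, 10}  B2 = {3, 7, 8}  B3 = {3, 6, 10}  B4 = {3, 8, 9}  B5 = {5, 8, 10}  B6 = {2, 8, 10}  B7 = {1, 8, 10}  B8 = {3, 4, 10}
Tree: B1–B2, B1–B3, B2–B4, B1–B5, B1–B6, B6–B7, B1–B8

The largest bag has 3 vertices, giving width 2; this decomposition certifies tw(G) ≤ 2. Conversely, {3, 8, 9} is a clique of size 3, and the vertices of any clique must share a bag in every tree decomposition; so some bag has ≥ 3 vertices and tw(G) ≥ 2. Hence tw(G) = 2 exactly.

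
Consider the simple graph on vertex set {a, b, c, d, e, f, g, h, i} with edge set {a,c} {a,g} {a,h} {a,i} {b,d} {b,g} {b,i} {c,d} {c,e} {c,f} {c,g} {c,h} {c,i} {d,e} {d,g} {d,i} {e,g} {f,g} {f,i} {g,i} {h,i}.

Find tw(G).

3

A width-3 tree decomposition is:
Bags: B1 = {a, c, g, i}  B2 = {c, d, g, i}  B3 = {b, d, g, i}  B4 = {c, f, g, i}  B5 = {a, c, h, i}  B6 = {c, d, e, g}
Tree: B1–B2, B2–B3, B2–B4, B1–B5, B2–B6
The largest bag has 4 vertices, giving width 3; this decomposition certifies tw(G) ≤ 3. Conversely, {c, d, e, g} is a clique of size 4, and the vertices of any clique must share a bag in every tree decomposition; so some bag has ≥ 4 vertices and tw(G) ≥ 3. The upper and lower bounds meet at 3, so that is the treewidth.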